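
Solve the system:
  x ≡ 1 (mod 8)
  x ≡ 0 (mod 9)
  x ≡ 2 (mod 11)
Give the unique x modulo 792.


Moduli 8, 9, 11 are pairwise coprime; by CRT there is a unique solution modulo M = 8 · 9 · 11 = 792.
Solve pairwise, accumulating the modulus:
  Start with x ≡ 1 (mod 8).
  Combine with x ≡ 0 (mod 9): since gcd(8, 9) = 1, we get a unique residue mod 72.
    Write x = 1 + 8·t and substitute into x ≡ 0 (mod 9): 8·t ≡ 0 − 1 = -1 (mod 9).
    Reduce coefficients mod 9: 8·t ≡ 8 (mod 9).
    The inverse of 8 mod 9 is 8 (since 8·8 = 64 = 7·9 + 1), so t ≡ 8·8 = 64 ≡ 1 (mod 9).
    Then x = 1 + 8·1 = 9, valid modulo lcm(8, 9) = 72: x ≡ 9 (mod 72).
  Combine with x ≡ 2 (mod 11): since gcd(72, 11) = 1, we get a unique residue mod 792.
    Write x = 9 + 72·t and substitute into x ≡ 2 (mod 11): 72·t ≡ 2 − 9 = -7 (mod 11).
    Reduce coefficients mod 11: 6·t ≡ 4 (mod 11).
    The inverse of 6 mod 11 is 2 (since 6·2 = 12 = 1·11 + 1), so t ≡ 2·4 = 8 ≡ 8 (mod 11).
    Then x = 9 + 72·8 = 585, valid modulo lcm(72, 11) = 792: x ≡ 585 (mod 792).
Verify: 585 mod 8 = 1 ✓, 585 mod 9 = 0 ✓, 585 mod 11 = 2 ✓.

x ≡ 585 (mod 792).


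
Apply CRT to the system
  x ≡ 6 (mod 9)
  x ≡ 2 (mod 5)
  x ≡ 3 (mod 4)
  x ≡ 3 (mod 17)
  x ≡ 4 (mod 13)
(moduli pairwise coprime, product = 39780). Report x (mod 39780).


Product of moduli M = 9 · 5 · 4 · 17 · 13 = 39780.
Merge one congruence at a time:
  Start: x ≡ 6 (mod 9).
  Combine with x ≡ 2 (mod 5); new modulus lcm = 45.
    Write x = 6 + 9·t and substitute into x ≡ 2 (mod 5): 9·t ≡ 2 − 6 = -4 (mod 5).
    Reduce coefficients mod 5: 4·t ≡ 1 (mod 5).
    The inverse of 4 mod 5 is 4 (since 4·4 = 16 = 3·5 + 1), so t ≡ 4·1 = 4 ≡ 4 (mod 5).
    Then x = 6 + 9·4 = 42, valid modulo lcm(9, 5) = 45: x ≡ 42 (mod 45).
  Combine with x ≡ 3 (mod 4); new modulus lcm = 180.
    Write x = 42 + 45·t and substitute into x ≡ 3 (mod 4): 45·t ≡ 3 − 42 = -39 (mod 4).
    Reduce coefficients mod 4: 1·t ≡ 1 (mod 4).
    So t ≡ 1 (mod 4).
    Then x = 42 + 45·1 = 87, valid modulo lcm(45, 4) = 180: x ≡ 87 (mod 180).
  Combine with x ≡ 3 (mod 17); new modulus lcm = 3060.
    Write x = 87 + 180·t and substitute into x ≡ 3 (mod 17): 180·t ≡ 3 − 87 = -84 (mod 17).
    Reduce coefficients mod 17: 10·t ≡ 1 (mod 17).
    The inverse of 10 mod 17 is 12 (since 10·12 = 120 = 7·17 + 1), so t ≡ 12·1 = 12 ≡ 12 (mod 17).
    Then x = 87 + 180·12 = 2247, valid modulo lcm(180, 17) = 3060: x ≡ 2247 (mod 3060).
  Combine with x ≡ 4 (mod 13); new modulus lcm = 39780.
    Write x = 2247 + 3060·t and substitute into x ≡ 4 (mod 13): 3060·t ≡ 4 − 2247 = -2243 (mod 13).
    Reduce coefficients mod 13: 5·t ≡ 6 (mod 13).
    The inverse of 5 mod 13 is 8 (since 5·8 = 40 = 3·13 + 1), so t ≡ 8·6 = 48 ≡ 9 (mod 13).
    Then x = 2247 + 3060·9 = 29787, valid modulo lcm(3060, 13) = 39780: x ≡ 29787 (mod 39780).
Verify against each original: 29787 mod 9 = 6, 29787 mod 5 = 2, 29787 mod 4 = 3, 29787 mod 17 = 3, 29787 mod 13 = 4.

x ≡ 29787 (mod 39780).


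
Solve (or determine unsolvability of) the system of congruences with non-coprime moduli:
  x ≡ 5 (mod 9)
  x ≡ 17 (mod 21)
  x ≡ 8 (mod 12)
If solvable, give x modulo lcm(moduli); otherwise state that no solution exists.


Moduli 9, 21, 12 are not pairwise coprime, so CRT works modulo lcm(m_i) when all pairwise compatibility conditions hold.
Pairwise compatibility: gcd(m_i, m_j) must divide a_i - a_j for every pair.
Merge one congruence at a time:
  Start: x ≡ 5 (mod 9).
  Combine with x ≡ 17 (mod 21): gcd(9, 21) = 3; 17 - 5 = 12, which IS divisible by 3, so compatible.
    Write x = 5 + 9·t and substitute into x ≡ 17 (mod 21): 9·t ≡ 17 − 5 = 12 (mod 21).
    Divide the congruence (and modulus) by g = 3: 3·t ≡ 4 (mod 7).
    The inverse of 3 mod 7 is 5 (since 3·5 = 15 = 2·7 + 1), so t ≡ 5·4 = 20 ≡ 6 (mod 7).
    Then x = 5 + 9·6 = 59, valid modulo lcm(9, 21) = 63: x ≡ 59 (mod 63).
  Combine with x ≡ 8 (mod 12): gcd(63, 12) = 3; 8 - 59 = -51, which IS divisible by 3, so compatible.
    Write x = 59 + 63·t and substitute into x ≡ 8 (mod 12): 63·t ≡ 8 − 59 = -51 (mod 12).
    Divide the congruence (and modulus) by g = 3: 21·t ≡ -17 (mod 4).
    Reduce coefficients mod 4: 1·t ≡ 3 (mod 4).
    So t ≡ 3 (mod 4).
    Then x = 59 + 63·3 = 248, valid modulo lcm(63, 12) = 252: x ≡ 248 (mod 252).
Verify: 248 mod 9 = 5, 248 mod 21 = 17, 248 mod 12 = 8.

x ≡ 248 (mod 252).


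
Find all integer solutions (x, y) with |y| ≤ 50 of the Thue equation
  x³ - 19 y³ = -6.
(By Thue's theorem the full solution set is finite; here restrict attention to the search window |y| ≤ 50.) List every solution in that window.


The equation is x³ - 19y³ = -6. For fixed y, x³ = 19·y³ − 6, so a solution requires the RHS to be a perfect cube.
Strategy: iterate y from -50 to 50, compute RHS = 19·y³ − 6, and check whether it is a (positive or negative) perfect cube.
Check small values of y:
  y = 0: RHS = -6 is not a perfect cube.
  y = 1: RHS = 13 is not a perfect cube.
  y = -1: RHS = -25 is not a perfect cube.
  y = 2: RHS = 146 is not a perfect cube.
  y = -2: RHS = -158 is not a perfect cube.
  y = 3: RHS = 507 is not a perfect cube.
  y = -3: RHS = -519 is not a perfect cube.
Continuing the search up to |y| = 50 finds no solutions either.
No (x, y) in the scanned range satisfies the equation.

No integer solutions with |y| ≤ 50.


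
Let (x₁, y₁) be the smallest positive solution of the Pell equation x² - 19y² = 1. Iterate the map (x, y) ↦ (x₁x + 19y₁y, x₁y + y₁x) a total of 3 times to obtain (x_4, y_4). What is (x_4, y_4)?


Step 1: Find the fundamental solution (x₁, y₁) of x² - 19y² = 1.
  Expand √19 as a continued fraction. a₀ = ⌊√19⌋ = 4; iterate m_{k+1} = d_k·a_k − m_k, d_{k+1} = (19 − m_{k+1}²)/d_k, a_{k+1} = ⌊(a₀ + m_{k+1})/d_{k+1}⌋ (starting m₀ = 0, d₀ = 1), with convergents p_k = a_k·p_{k-1} + p_{k-2}, q_k = a_k·q_{k-1} + q_{k-2} (p₋₁ = 1, q₋₁ = 0):
  k = 0: a₀ = 4; p₀/q₀ = 4/1; p₀² − 19·q₀² = 16 − 19 = -3.
  k = 1: m = 4, d = 3, a = ⌊(4 + 4)/3⌋ = 2; p/q = (2·4 + 1)/(2·1 + 0) = 9/2; p² − 19·q² = 81 − 76 = 5.
  k = 2: m = 2, d = 5, a = ⌊(4 + 2)/5⌋ = 1; p/q = (1·9 + 4)/(1·2 + 1) = 13/3; p² − 19·q² = 169 − 171 = -2.
  k = 3: m = 3, d = 2, a = ⌊(4 + 3)/2⌋ = 3; p/q = (3·13 + 9)/(3·3 + 2) = 48/11; p² − 19·q² = 2304 − 2299 = 5.
  k = 4: m = 3, d = 5, a = ⌊(4 + 3)/5⌋ = 1; p/q = (1·48 + 13)/(1·11 + 3) = 61/14; p² − 19·q² = 3721 − 3724 = -3.
  k = 5: m = 2, d = 3, a = ⌊(4 + 2)/3⌋ = 2; p/q = (2·61 + 48)/(2·14 + 11) = 170/39; p² − 19·q² = 28900 − 28899 = 1.
  The first convergent with p² − 19·q² = 1 gives the fundamental solution (x₁, y₁) = (170, 39).
Step 2: Apply the recurrence (x_{n+1}, y_{n+1}) = (x₁x_n + 19y₁y_n, x₁y_n + y₁x_n) repeatedly.
  From (x_1, y_1) = (170, 39): x_2 = 170·170 + 19·39·39 = 57799; y_2 = 170·39 + 39·170 = 13260.
  From (x_2, y_2) = (57799, 13260): x_3 = 170·57799 + 19·39·13260 = 19651490; y_3 = 170·13260 + 39·57799 = 4508361.
  From (x_3, y_3) = (19651490, 4508361): x_4 = 170·19651490 + 19·39·4508361 = 6681448801; y_4 = 170·4508361 + 39·19651490 = 1532829480.
Step 3: Verify x_4² - 19·y_4² = 44641758080384337601 - 44641758080384337600 = 1 (should be 1). ✓

(x_1, y_1) = (170, 39); (x_4, y_4) = (6681448801, 1532829480).


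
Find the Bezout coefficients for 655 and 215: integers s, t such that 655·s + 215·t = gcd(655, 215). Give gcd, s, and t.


Euclidean algorithm on (655, 215) — divide until remainder is 0:
  655 = 3 · 215 + 10
  215 = 21 · 10 + 5
  10 = 2 · 5 + 0
gcd(655, 215) = 5.
Track Bezout coefficients alongside the remainders: start with r₀ = 655 = a·1 + b·0 (s = 1, t = 0) and r₁ = 215 = a·0 + b·1 (s = 0, t = 1); each new remainder r_{k+1} = r_{k-1} − q_k·r_k inherits s_{k+1} = s_{k-1} − q_k·s_k, t_{k+1} = t_{k-1} − q_k·t_k, so r_k = a·s_k + b·t_k at every step:
  q = 3: r = 10, s = 1 − 3·0 = 1, t = 0 − 3·1 = -3  (check: 655·1 + 215·(-3) = 10)
  q = 21: r = 5, s = 0 − 21·1 = -21, t = 1 − 21·(-3) = 64  (check: 655·(-21) + 215·64 = 5)
The row with r = 5 (the gcd) gives the Bezout coefficients s = -21, t = 64.
Result: 655 · (-21) + 215 · (64) = 5.

gcd(655, 215) = 5; s = -21, t = 64 (check: 655·(-21) + 215·64 = 5).


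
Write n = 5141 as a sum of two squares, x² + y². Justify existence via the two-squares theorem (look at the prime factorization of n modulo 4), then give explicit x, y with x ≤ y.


Step 1: Factor n = 5141 = 53 · 97.
Step 2: Check the mod-4 condition on each prime factor: 53 ≡ 1 (mod 4), exponent 1; 97 ≡ 1 (mod 4), exponent 1.
All primes ≡ 3 (mod 4) appear to even exponent (or don't appear), so by the two-squares theorem n IS expressible as a sum of two squares.
Step 3: Build a representation. Here n = 53 · 97 is a product of primes ≡ 1 (mod 4). Each prime p ≡ 1 (mod 4) is itself a sum of two squares; find a² by testing p − a² for a perfect square:
  53: 53 − 1² = 52, 53 − 2² = 49 = 7² ⇒ 53 = 2² + 7².
  97: 97 − 1² = 96, 97 − 2² = 93, 97 − 3² = 88, 97 − 4² = 81 = 9² ⇒ 97 = 4² + 9².
  Combine using the Brahmagupta–Fibonacci identity (a² + b²)(c² + d²) = (ac − bd)² + (ad + bc)² = (ac + bd)² + (ad − bc)²:
  53 · 97 = 5141: from (2² + 7²)(4² + 9²), take (2·4 − 7·9, 2·9 + 7·4) = (8 − 63, 18 + 28) = (-55, 46); dropping signs (only squares matter) gives (55, 46); check 55² + 46² = 3025 + 2116 = 5141 ✓.
Step 4: Order so x ≤ y and verify: 46² + 55² = 2116 + 3025 = 5141 = n. ✓

n = 5141 = 46² + 55² (one valid representation with x ≤ y).


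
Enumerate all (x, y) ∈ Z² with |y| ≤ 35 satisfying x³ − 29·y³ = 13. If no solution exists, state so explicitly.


The equation is x³ - 29y³ = 13. For fixed y, x³ = 29·y³ + 13, so a solution requires the RHS to be a perfect cube.
Strategy: iterate y from -35 to 35, compute RHS = 29·y³ + 13, and check whether it is a (positive or negative) perfect cube.
Check small values of y:
  y = 0: RHS = 13 is not a perfect cube.
  y = 1: RHS = 42 is not a perfect cube.
  y = -1: RHS = -16 is not a perfect cube.
  y = 2: RHS = 245 is not a perfect cube.
  y = -2: RHS = -219 is not a perfect cube.
  y = 3: RHS = 796 is not a perfect cube.
  y = -3: RHS = -770 is not a perfect cube.
Continuing the search up to |y| = 35 finds no solutions either.
No (x, y) in the scanned range satisfies the equation.

No integer solutions with |y| ≤ 35.


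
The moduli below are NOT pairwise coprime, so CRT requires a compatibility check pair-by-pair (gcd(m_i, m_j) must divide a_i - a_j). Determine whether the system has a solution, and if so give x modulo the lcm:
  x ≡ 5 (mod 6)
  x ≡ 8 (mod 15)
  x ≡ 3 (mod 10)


Moduli 6, 15, 10 are not pairwise coprime, so CRT works modulo lcm(m_i) when all pairwise compatibility conditions hold.
Pairwise compatibility: gcd(m_i, m_j) must divide a_i - a_j for every pair.
Merge one congruence at a time:
  Start: x ≡ 5 (mod 6).
  Combine with x ≡ 8 (mod 15): gcd(6, 15) = 3; 8 - 5 = 3, which IS divisible by 3, so compatible.
    Write x = 5 + 6·t and substitute into x ≡ 8 (mod 15): 6·t ≡ 8 − 5 = 3 (mod 15).
    Divide the congruence (and modulus) by g = 3: 2·t ≡ 1 (mod 5).
    The inverse of 2 mod 5 is 3 (since 2·3 = 6 = 1·5 + 1), so t ≡ 3·1 = 3 ≡ 3 (mod 5).
    Then x = 5 + 6·3 = 23, valid modulo lcm(6, 15) = 30: x ≡ 23 (mod 30).
  Combine with x ≡ 3 (mod 10): gcd(30, 10) = 10; 3 - 23 = -20, which IS divisible by 10, so compatible.
    Write x = 23 + 30·t and substitute into x ≡ 3 (mod 10): 30·t ≡ 3 − 23 = -20 (mod 10).
    Divide the congruence (and modulus) by g = 10: 3·t ≡ -2 (mod 1).
    Modulo 1 every t works; take t = 0.
    Then x = 23 + 30·0 = 23, valid modulo lcm(30, 10) = 30: x ≡ 23 (mod 30).
Verify: 23 mod 6 = 5, 23 mod 15 = 8, 23 mod 10 = 3.

x ≡ 23 (mod 30).


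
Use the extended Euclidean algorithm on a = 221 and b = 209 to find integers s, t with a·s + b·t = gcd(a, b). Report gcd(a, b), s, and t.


Euclidean algorithm on (221, 209) — divide until remainder is 0:
  221 = 1 · 209 + 12
  209 = 17 · 12 + 5
  12 = 2 · 5 + 2
  5 = 2 · 2 + 1
  2 = 2 · 1 + 0
gcd(221, 209) = 1.
Track Bezout coefficients alongside the remainders: start with r₀ = 221 = a·1 + b·0 (s = 1, t = 0) and r₁ = 209 = a·0 + b·1 (s = 0, t = 1); each new remainder r_{k+1} = r_{k-1} − q_k·r_k inherits s_{k+1} = s_{k-1} − q_k·s_k, t_{k+1} = t_{k-1} − q_k·t_k, so r_k = a·s_k + b·t_k at every step:
  q = 1: r = 12, s = 1 − 1·0 = 1, t = 0 − 1·1 = -1  (check: 221·1 + 209·(-1) = 12)
  q = 17: r = 5, s = 0 − 17·1 = -17, t = 1 − 17·(-1) = 18  (check: 221·(-17) + 209·18 = 5)
  q = 2: r = 2, s = 1 − 2·(-17) = 35, t = -1 − 2·18 = -37  (check: 221·35 + 209·(-37) = 2)
  q = 2: r = 1, s = -17 − 2·35 = -87, t = 18 − 2·(-37) = 92  (check: 221·(-87) + 209·92 = 1)
The row with r = 1 (the gcd) gives the Bezout coefficients s = -87, t = 92.
Result: 221 · (-87) + 209 · (92) = 1.

gcd(221, 209) = 1; s = -87, t = 92 (check: 221·(-87) + 209·92 = 1).


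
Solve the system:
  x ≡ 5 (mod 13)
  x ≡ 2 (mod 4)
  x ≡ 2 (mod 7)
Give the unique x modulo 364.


Moduli 13, 4, 7 are pairwise coprime; by CRT there is a unique solution modulo M = 13 · 4 · 7 = 364.
Solve pairwise, accumulating the modulus:
  Start with x ≡ 5 (mod 13).
  Combine with x ≡ 2 (mod 4): since gcd(13, 4) = 1, we get a unique residue mod 52.
    Write x = 5 + 13·t and substitute into x ≡ 2 (mod 4): 13·t ≡ 2 − 5 = -3 (mod 4).
    Reduce coefficients mod 4: 1·t ≡ 1 (mod 4).
    So t ≡ 1 (mod 4).
    Then x = 5 + 13·1 = 18, valid modulo lcm(13, 4) = 52: x ≡ 18 (mod 52).
  Combine with x ≡ 2 (mod 7): since gcd(52, 7) = 1, we get a unique residue mod 364.
    Write x = 18 + 52·t and substitute into x ≡ 2 (mod 7): 52·t ≡ 2 − 18 = -16 (mod 7).
    Reduce coefficients mod 7: 3·t ≡ 5 (mod 7).
    The inverse of 3 mod 7 is 5 (since 3·5 = 15 = 2·7 + 1), so t ≡ 5·5 = 25 ≡ 4 (mod 7).
    Then x = 18 + 52·4 = 226, valid modulo lcm(52, 7) = 364: x ≡ 226 (mod 364).
Verify: 226 mod 13 = 5 ✓, 226 mod 4 = 2 ✓, 226 mod 7 = 2 ✓.

x ≡ 226 (mod 364).


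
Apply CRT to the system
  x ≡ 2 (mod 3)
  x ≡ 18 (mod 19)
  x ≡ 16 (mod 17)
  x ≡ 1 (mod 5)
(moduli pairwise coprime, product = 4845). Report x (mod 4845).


Product of moduli M = 3 · 19 · 17 · 5 = 4845.
Merge one congruence at a time:
  Start: x ≡ 2 (mod 3).
  Combine with x ≡ 18 (mod 19); new modulus lcm = 57.
    Write x = 2 + 3·t and substitute into x ≡ 18 (mod 19): 3·t ≡ 18 − 2 = 16 (mod 19).
    The inverse of 3 mod 19 is 13 (since 3·13 = 39 = 2·19 + 1), so t ≡ 13·16 = 208 ≡ 18 (mod 19).
    Then x = 2 + 3·18 = 56, valid modulo lcm(3, 19) = 57: x ≡ 56 (mod 57).
  Combine with x ≡ 16 (mod 17); new modulus lcm = 969.
    Write x = 56 + 57·t and substitute into x ≡ 16 (mod 17): 57·t ≡ 16 − 56 = -40 (mod 17).
    Reduce coefficients mod 17: 6·t ≡ 11 (mod 17).
    The inverse of 6 mod 17 is 3 (since 6·3 = 18 = 1·17 + 1), so t ≡ 3·11 = 33 ≡ 16 (mod 17).
    Then x = 56 + 57·16 = 968, valid modulo lcm(57, 17) = 969: x ≡ 968 (mod 969).
  Combine with x ≡ 1 (mod 5); new modulus lcm = 4845.
    Write x = 968 + 969·t and substitute into x ≡ 1 (mod 5): 969·t ≡ 1 − 968 = -967 (mod 5).
    Reduce coefficients mod 5: 4·t ≡ 3 (mod 5).
    The inverse of 4 mod 5 is 4 (since 4·4 = 16 = 3·5 + 1), so t ≡ 4·3 = 12 ≡ 2 (mod 5).
    Then x = 968 + 969·2 = 2906, valid modulo lcm(969, 5) = 4845: x ≡ 2906 (mod 4845).
Verify against each original: 2906 mod 3 = 2, 2906 mod 19 = 18, 2906 mod 17 = 16, 2906 mod 5 = 1.

x ≡ 2906 (mod 4845).


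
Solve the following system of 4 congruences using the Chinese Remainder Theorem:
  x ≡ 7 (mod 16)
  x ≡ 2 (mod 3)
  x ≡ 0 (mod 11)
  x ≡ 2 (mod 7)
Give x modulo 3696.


Product of moduli M = 16 · 3 · 11 · 7 = 3696.
Merge one congruence at a time:
  Start: x ≡ 7 (mod 16).
  Combine with x ≡ 2 (mod 3); new modulus lcm = 48.
    Write x = 7 + 16·t and substitute into x ≡ 2 (mod 3): 16·t ≡ 2 − 7 = -5 (mod 3).
    Reduce coefficients mod 3: 1·t ≡ 1 (mod 3).
    So t ≡ 1 (mod 3).
    Then x = 7 + 16·1 = 23, valid modulo lcm(16, 3) = 48: x ≡ 23 (mod 48).
  Combine with x ≡ 0 (mod 11); new modulus lcm = 528.
    Write x = 23 + 48·t and substitute into x ≡ 0 (mod 11): 48·t ≡ 0 − 23 = -23 (mod 11).
    Reduce coefficients mod 11: 4·t ≡ 10 (mod 11).
    The inverse of 4 mod 11 is 3 (since 4·3 = 12 = 1·11 + 1), so t ≡ 3·10 = 30 ≡ 8 (mod 11).
    Then x = 23 + 48·8 = 407, valid modulo lcm(48, 11) = 528: x ≡ 407 (mod 528).
  Combine with x ≡ 2 (mod 7); new modulus lcm = 3696.
    Write x = 407 + 528·t and substitute into x ≡ 2 (mod 7): 528·t ≡ 2 − 407 = -405 (mod 7).
    Reduce coefficients mod 7: 3·t ≡ 1 (mod 7).
    The inverse of 3 mod 7 is 5 (since 3·5 = 15 = 2·7 + 1), so t ≡ 5·1 = 5 ≡ 5 (mod 7).
    Then x = 407 + 528·5 = 3047, valid modulo lcm(528, 7) = 3696: x ≡ 3047 (mod 3696).
Verify against each original: 3047 mod 16 = 7, 3047 mod 3 = 2, 3047 mod 11 = 0, 3047 mod 7 = 2.

x ≡ 3047 (mod 3696).


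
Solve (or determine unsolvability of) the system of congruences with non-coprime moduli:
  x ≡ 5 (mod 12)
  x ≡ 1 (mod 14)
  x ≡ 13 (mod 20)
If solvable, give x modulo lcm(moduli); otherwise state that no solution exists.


Moduli 12, 14, 20 are not pairwise coprime, so CRT works modulo lcm(m_i) when all pairwise compatibility conditions hold.
Pairwise compatibility: gcd(m_i, m_j) must divide a_i - a_j for every pair.
Merge one congruence at a time:
  Start: x ≡ 5 (mod 12).
  Combine with x ≡ 1 (mod 14): gcd(12, 14) = 2; 1 - 5 = -4, which IS divisible by 2, so compatible.
    Write x = 5 + 12·t and substitute into x ≡ 1 (mod 14): 12·t ≡ 1 − 5 = -4 (mod 14).
    Divide the congruence (and modulus) by g = 2: 6·t ≡ -2 (mod 7).
    Reduce coefficients mod 7: 6·t ≡ 5 (mod 7).
    The inverse of 6 mod 7 is 6 (since 6·6 = 36 = 5·7 + 1), so t ≡ 6·5 = 30 ≡ 2 (mod 7).
    Then x = 5 + 12·2 = 29, valid modulo lcm(12, 14) = 84: x ≡ 29 (mod 84).
  Combine with x ≡ 13 (mod 20): gcd(84, 20) = 4; 13 - 29 = -16, which IS divisible by 4, so compatible.
    Write x = 29 + 84·t and substitute into x ≡ 13 (mod 20): 84·t ≡ 13 − 29 = -16 (mod 20).
    Divide the congruence (and modulus) by g = 4: 21·t ≡ -4 (mod 5).
    Reduce coefficients mod 5: 1·t ≡ 1 (mod 5).
    So t ≡ 1 (mod 5).
    Then x = 29 + 84·1 = 113, valid modulo lcm(84, 20) = 420: x ≡ 113 (mod 420).
Verify: 113 mod 12 = 5, 113 mod 14 = 1, 113 mod 20 = 13.

x ≡ 113 (mod 420).


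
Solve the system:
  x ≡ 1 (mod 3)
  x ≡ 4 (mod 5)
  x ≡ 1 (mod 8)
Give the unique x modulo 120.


Moduli 3, 5, 8 are pairwise coprime; by CRT there is a unique solution modulo M = 3 · 5 · 8 = 120.
Solve pairwise, accumulating the modulus:
  Start with x ≡ 1 (mod 3).
  Combine with x ≡ 4 (mod 5): since gcd(3, 5) = 1, we get a unique residue mod 15.
    Write x = 1 + 3·t and substitute into x ≡ 4 (mod 5): 3·t ≡ 4 − 1 = 3 (mod 5).
    The inverse of 3 mod 5 is 2 (since 3·2 = 6 = 1·5 + 1), so t ≡ 2·3 = 6 ≡ 1 (mod 5).
    Then x = 1 + 3·1 = 4, valid modulo lcm(3, 5) = 15: x ≡ 4 (mod 15).
  Combine with x ≡ 1 (mod 8): since gcd(15, 8) = 1, we get a unique residue mod 120.
    Write x = 4 + 15·t and substitute into x ≡ 1 (mod 8): 15·t ≡ 1 − 4 = -3 (mod 8).
    Reduce coefficients mod 8: 7·t ≡ 5 (mod 8).
    The inverse of 7 mod 8 is 7 (since 7·7 = 49 = 6·8 + 1), so t ≡ 7·5 = 35 ≡ 3 (mod 8).
    Then x = 4 + 15·3 = 49, valid modulo lcm(15, 8) = 120: x ≡ 49 (mod 120).
Verify: 49 mod 3 = 1 ✓, 49 mod 5 = 4 ✓, 49 mod 8 = 1 ✓.

x ≡ 49 (mod 120).


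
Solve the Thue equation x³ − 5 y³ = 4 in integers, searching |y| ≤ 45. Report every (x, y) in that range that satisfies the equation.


The equation is x³ - 5y³ = 4. For fixed y, x³ = 5·y³ + 4, so a solution requires the RHS to be a perfect cube.
Strategy: iterate y from -45 to 45, compute RHS = 5·y³ + 4, and check whether it is a (positive or negative) perfect cube.
Check small values of y:
  y = 0: RHS = 4 is not a perfect cube.
  y = 1: RHS = 9 is not a perfect cube.
  y = -1: RHS = -1 = (-1)³ ⇒ x = -1 works.
  y = 2: RHS = 44 is not a perfect cube.
  y = -2: RHS = -36 is not a perfect cube.
  y = 3: RHS = 139 is not a perfect cube.
  y = -3: RHS = -131 is not a perfect cube.
Continuing the search up to |y| = 45 finds no further solutions beyond those listed.
Collected solutions: (-1, -1).

Solutions (with |y| ≤ 45): (-1, -1).


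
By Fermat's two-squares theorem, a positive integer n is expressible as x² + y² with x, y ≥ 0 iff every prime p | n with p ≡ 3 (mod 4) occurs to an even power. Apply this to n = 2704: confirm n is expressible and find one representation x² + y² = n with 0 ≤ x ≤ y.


Step 1: Factor n = 2704 = 2^4 · 13^2.
Step 2: Check the mod-4 condition on each prime factor: 2 = 2 (special); 13 ≡ 1 (mod 4), exponent 2.
All primes ≡ 3 (mod 4) appear to even exponent (or don't appear), so by the two-squares theorem n IS expressible as a sum of two squares.
Step 3: Build a representation. Group n = k² · m with k = 4 and m = 13 · 13 = 169 (a product of primes ≡ 1 (mod 4)); a representation of m scales to one of n via (k·x)² + (k·y)² = k²(x² + y²). Each prime p ≡ 1 (mod 4) is itself a sum of two squares; find a² by testing p − a² for a perfect square:
  13: 13 − 1² = 12, 13 − 2² = 9 = 3² ⇒ 13 = 2² + 3².
  Combine using the Brahmagupta–Fibonacci identity (a² + b²)(c² + d²) = (ac − bd)² + (ad + bc)² = (ac + bd)² + (ad − bc)²:
  13 · 13 = 169: from (2² + 3²)(2² + 3²), take (2·2 − 3·3, 2·3 + 3·2) = (4 − 9, 6 + 6) = (-5, 12); dropping signs (only squares matter) gives (5, 12); check 5² + 12² = 25 + 144 = 169 ✓.
  Scale by k = 4: (4·5, 4·12) = (20, 48).
Step 4: Order so x ≤ y and verify: 20² + 48² = 400 + 2304 = 2704 = n. ✓

n = 2704 = 20² + 48² (one valid representation with x ≤ y).


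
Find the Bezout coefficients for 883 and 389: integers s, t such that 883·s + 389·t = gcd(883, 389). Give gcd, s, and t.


Euclidean algorithm on (883, 389) — divide until remainder is 0:
  883 = 2 · 389 + 105
  389 = 3 · 105 + 74
  105 = 1 · 74 + 31
  74 = 2 · 31 + 12
  31 = 2 · 12 + 7
  12 = 1 · 7 + 5
  7 = 1 · 5 + 2
  5 = 2 · 2 + 1
  2 = 2 · 1 + 0
gcd(883, 389) = 1.
Track Bezout coefficients alongside the remainders: start with r₀ = 883 = a·1 + b·0 (s = 1, t = 0) and r₁ = 389 = a·0 + b·1 (s = 0, t = 1); each new remainder r_{k+1} = r_{k-1} − q_k·r_k inherits s_{k+1} = s_{k-1} − q_k·s_k, t_{k+1} = t_{k-1} − q_k·t_k, so r_k = a·s_k + b·t_k at every step:
  q = 2: r = 105, s = 1 − 2·0 = 1, t = 0 − 2·1 = -2  (check: 883·1 + 389·(-2) = 105)
  q = 3: r = 74, s = 0 − 3·1 = -3, t = 1 − 3·(-2) = 7  (check: 883·(-3) + 389·7 = 74)
  q = 1: r = 31, s = 1 − 1·(-3) = 4, t = -2 − 1·7 = -9  (check: 883·4 + 389·(-9) = 31)
  q = 2: r = 12, s = -3 − 2·4 = -11, t = 7 − 2·(-9) = 25  (check: 883·(-11) + 389·25 = 12)
  q = 2: r = 7, s = 4 − 2·(-11) = 26, t = -9 − 2·25 = -59  (check: 883·26 + 389·(-59) = 7)
  q = 1: r = 5, s = -11 − 1·26 = -37, t = 25 − 1·(-59) = 84  (check: 883·(-37) + 389·84 = 5)
  q = 1: r = 2, s = 26 − 1·(-37) = 63, t = -59 − 1·84 = -143  (check: 883·63 + 389·(-143) = 2)
  q = 2: r = 1, s = -37 − 2·63 = -163, t = 84 − 2·(-143) = 370  (check: 883·(-163) + 389·370 = 1)
The row with r = 1 (the gcd) gives the Bezout coefficients s = -163, t = 370.
Result: 883 · (-163) + 389 · (370) = 1.

gcd(883, 389) = 1; s = -163, t = 370 (check: 883·(-163) + 389·370 = 1).


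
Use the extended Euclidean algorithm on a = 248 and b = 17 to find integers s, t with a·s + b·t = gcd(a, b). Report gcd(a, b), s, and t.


Euclidean algorithm on (248, 17) — divide until remainder is 0:
  248 = 14 · 17 + 10
  17 = 1 · 10 + 7
  10 = 1 · 7 + 3
  7 = 2 · 3 + 1
  3 = 3 · 1 + 0
gcd(248, 17) = 1.
Track Bezout coefficients alongside the remainders: start with r₀ = 248 = a·1 + b·0 (s = 1, t = 0) and r₁ = 17 = a·0 + b·1 (s = 0, t = 1); each new remainder r_{k+1} = r_{k-1} − q_k·r_k inherits s_{k+1} = s_{k-1} − q_k·s_k, t_{k+1} = t_{k-1} − q_k·t_k, so r_k = a·s_k + b·t_k at every step:
  q = 14: r = 10, s = 1 − 14·0 = 1, t = 0 − 14·1 = -14  (check: 248·1 + 17·(-14) = 10)
  q = 1: r = 7, s = 0 − 1·1 = -1, t = 1 − 1·(-14) = 15  (check: 248·(-1) + 17·15 = 7)
  q = 1: r = 3, s = 1 − 1·(-1) = 2, t = -14 − 1·15 = -29  (check: 248·2 + 17·(-29) = 3)
  q = 2: r = 1, s = -1 − 2·2 = -5, t = 15 − 2·(-29) = 73  (check: 248·(-5) + 17·73 = 1)
The row with r = 1 (the gcd) gives the Bezout coefficients s = -5, t = 73.
Result: 248 · (-5) + 17 · (73) = 1.

gcd(248, 17) = 1; s = -5, t = 73 (check: 248·(-5) + 17·73 = 1).


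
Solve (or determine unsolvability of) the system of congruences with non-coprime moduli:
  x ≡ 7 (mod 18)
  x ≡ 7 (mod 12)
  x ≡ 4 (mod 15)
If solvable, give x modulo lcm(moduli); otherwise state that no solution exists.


Moduli 18, 12, 15 are not pairwise coprime, so CRT works modulo lcm(m_i) when all pairwise compatibility conditions hold.
Pairwise compatibility: gcd(m_i, m_j) must divide a_i - a_j for every pair.
Merge one congruence at a time:
  Start: x ≡ 7 (mod 18).
  Combine with x ≡ 7 (mod 12): gcd(18, 12) = 6; 7 - 7 = 0, which IS divisible by 6, so compatible.
    Write x = 7 + 18·t and substitute into x ≡ 7 (mod 12): 18·t ≡ 7 − 7 = 0 (mod 12).
    Divide the congruence (and modulus) by g = 6: 3·t ≡ 0 (mod 2).
    Reduce coefficients mod 2: 1·t ≡ 0 (mod 2).
    So t ≡ 0 (mod 2).
    Then x = 7 + 18·0 = 7, valid modulo lcm(18, 12) = 36: x ≡ 7 (mod 36).
  Combine with x ≡ 4 (mod 15): gcd(36, 15) = 3; 4 - 7 = -3, which IS divisible by 3, so compatible.
    Write x = 7 + 36·t and substitute into x ≡ 4 (mod 15): 36·t ≡ 4 − 7 = -3 (mod 15).
    Divide the congruence (and modulus) by g = 3: 12·t ≡ -1 (mod 5).
    Reduce coefficients mod 5: 2·t ≡ 4 (mod 5).
    The inverse of 2 mod 5 is 3 (since 2·3 = 6 = 1·5 + 1), so t ≡ 3·4 = 12 ≡ 2 (mod 5).
    Then x = 7 + 36·2 = 79, valid modulo lcm(36, 15) = 180: x ≡ 79 (mod 180).
Verify: 79 mod 18 = 7, 79 mod 12 = 7, 79 mod 15 = 4.

x ≡ 79 (mod 180).


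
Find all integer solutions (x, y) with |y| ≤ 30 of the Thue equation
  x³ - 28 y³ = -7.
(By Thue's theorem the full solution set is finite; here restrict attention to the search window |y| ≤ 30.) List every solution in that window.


The equation is x³ - 28y³ = -7. For fixed y, x³ = 28·y³ − 7, so a solution requires the RHS to be a perfect cube.
Strategy: iterate y from -30 to 30, compute RHS = 28·y³ − 7, and check whether it is a (positive or negative) perfect cube.
Check small values of y:
  y = 0: RHS = -7 is not a perfect cube.
  y = 1: RHS = 21 is not a perfect cube.
  y = -1: RHS = -35 is not a perfect cube.
  y = 2: RHS = 217 is not a perfect cube.
  y = -2: RHS = -231 is not a perfect cube.
  y = 3: RHS = 749 is not a perfect cube.
  y = -3: RHS = -763 is not a perfect cube.
Continuing the search up to |y| = 30 finds no solutions either.
No (x, y) in the scanned range satisfies the equation.

No integer solutions with |y| ≤ 30.


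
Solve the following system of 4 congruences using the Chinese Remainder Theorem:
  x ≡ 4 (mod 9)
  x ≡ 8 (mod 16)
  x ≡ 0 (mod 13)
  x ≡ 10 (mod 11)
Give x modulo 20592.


Product of moduli M = 9 · 16 · 13 · 11 = 20592.
Merge one congruence at a time:
  Start: x ≡ 4 (mod 9).
  Combine with x ≡ 8 (mod 16); new modulus lcm = 144.
    Write x = 4 + 9·t and substitute into x ≡ 8 (mod 16): 9·t ≡ 8 − 4 = 4 (mod 16).
    The inverse of 9 mod 16 is 9 (since 9·9 = 81 = 5·16 + 1), so t ≡ 9·4 = 36 ≡ 4 (mod 16).
    Then x = 4 + 9·4 = 40, valid modulo lcm(9, 16) = 144: x ≡ 40 (mod 144).
  Combine with x ≡ 0 (mod 13); new modulus lcm = 1872.
    Write x = 40 + 144·t and substitute into x ≡ 0 (mod 13): 144·t ≡ 0 − 40 = -40 (mod 13).
    Reduce coefficients mod 13: 1·t ≡ 12 (mod 13).
    So t ≡ 12 (mod 13).
    Then x = 40 + 144·12 = 1768, valid modulo lcm(144, 13) = 1872: x ≡ 1768 (mod 1872).
  Combine with x ≡ 10 (mod 11); new modulus lcm = 20592.
    Write x = 1768 + 1872·t and substitute into x ≡ 10 (mod 11): 1872·t ≡ 10 − 1768 = -1758 (mod 11).
    Reduce coefficients mod 11: 2·t ≡ 2 (mod 11).
    The inverse of 2 mod 11 is 6 (since 2·6 = 12 = 1·11 + 1), so t ≡ 6·2 = 12 ≡ 1 (mod 11).
    Then x = 1768 + 1872·1 = 3640, valid modulo lcm(1872, 11) = 20592: x ≡ 3640 (mod 20592).
Verify against each original: 3640 mod 9 = 4, 3640 mod 16 = 8, 3640 mod 13 = 0, 3640 mod 11 = 10.

x ≡ 3640 (mod 20592).


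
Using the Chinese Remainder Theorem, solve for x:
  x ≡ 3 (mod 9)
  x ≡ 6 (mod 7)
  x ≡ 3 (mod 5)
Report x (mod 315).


Moduli 9, 7, 5 are pairwise coprime; by CRT there is a unique solution modulo M = 9 · 7 · 5 = 315.
Solve pairwise, accumulating the modulus:
  Start with x ≡ 3 (mod 9).
  Combine with x ≡ 6 (mod 7): since gcd(9, 7) = 1, we get a unique residue mod 63.
    Write x = 3 + 9·t and substitute into x ≡ 6 (mod 7): 9·t ≡ 6 − 3 = 3 (mod 7).
    Reduce coefficients mod 7: 2·t ≡ 3 (mod 7).
    The inverse of 2 mod 7 is 4 (since 2·4 = 8 = 1·7 + 1), so t ≡ 4·3 = 12 ≡ 5 (mod 7).
    Then x = 3 + 9·5 = 48, valid modulo lcm(9, 7) = 63: x ≡ 48 (mod 63).
  Combine with x ≡ 3 (mod 5): since gcd(63, 5) = 1, we get a unique residue mod 315.
    Write x = 48 + 63·t and substitute into x ≡ 3 (mod 5): 63·t ≡ 3 − 48 = -45 (mod 5).
    Reduce coefficients mod 5: 3·t ≡ 0 (mod 5).
    The inverse of 3 mod 5 is 2 (since 3·2 = 6 = 1·5 + 1), so t ≡ 2·0 = 0 ≡ 0 (mod 5).
    Then x = 48 + 63·0 = 48, valid modulo lcm(63, 5) = 315: x ≡ 48 (mod 315).
Verify: 48 mod 9 = 3 ✓, 48 mod 7 = 6 ✓, 48 mod 5 = 3 ✓.

x ≡ 48 (mod 315).


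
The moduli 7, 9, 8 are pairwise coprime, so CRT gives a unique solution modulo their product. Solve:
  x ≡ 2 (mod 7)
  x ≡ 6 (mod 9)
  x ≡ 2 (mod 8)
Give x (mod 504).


Moduli 7, 9, 8 are pairwise coprime; by CRT there is a unique solution modulo M = 7 · 9 · 8 = 504.
Solve pairwise, accumulating the modulus:
  Start with x ≡ 2 (mod 7).
  Combine with x ≡ 6 (mod 9): since gcd(7, 9) = 1, we get a unique residue mod 63.
    Write x = 2 + 7·t and substitute into x ≡ 6 (mod 9): 7·t ≡ 6 − 2 = 4 (mod 9).
    The inverse of 7 mod 9 is 4 (since 7·4 = 28 = 3·9 + 1), so t ≡ 4·4 = 16 ≡ 7 (mod 9).
    Then x = 2 + 7·7 = 51, valid modulo lcm(7, 9) = 63: x ≡ 51 (mod 63).
  Combine with x ≡ 2 (mod 8): since gcd(63, 8) = 1, we get a unique residue mod 504.
    Write x = 51 + 63·t and substitute into x ≡ 2 (mod 8): 63·t ≡ 2 − 51 = -49 (mod 8).
    Reduce coefficients mod 8: 7·t ≡ 7 (mod 8).
    The inverse of 7 mod 8 is 7 (since 7·7 = 49 = 6·8 + 1), so t ≡ 7·7 = 49 ≡ 1 (mod 8).
    Then x = 51 + 63·1 = 114, valid modulo lcm(63, 8) = 504: x ≡ 114 (mod 504).
Verify: 114 mod 7 = 2 ✓, 114 mod 9 = 6 ✓, 114 mod 8 = 2 ✓.

x ≡ 114 (mod 504).


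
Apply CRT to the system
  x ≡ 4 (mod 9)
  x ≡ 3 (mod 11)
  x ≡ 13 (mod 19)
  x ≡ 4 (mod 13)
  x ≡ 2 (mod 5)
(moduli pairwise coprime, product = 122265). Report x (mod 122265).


Product of moduli M = 9 · 11 · 19 · 13 · 5 = 122265.
Merge one congruence at a time:
  Start: x ≡ 4 (mod 9).
  Combine with x ≡ 3 (mod 11); new modulus lcm = 99.
    Write x = 4 + 9·t and substitute into x ≡ 3 (mod 11): 9·t ≡ 3 − 4 = -1 (mod 11).
    Reduce coefficients mod 11: 9·t ≡ 10 (mod 11).
    The inverse of 9 mod 11 is 5 (since 9·5 = 45 = 4·11 + 1), so t ≡ 5·10 = 50 ≡ 6 (mod 11).
    Then x = 4 + 9·6 = 58, valid modulo lcm(9, 11) = 99: x ≡ 58 (mod 99).
  Combine with x ≡ 13 (mod 19); new modulus lcm = 1881.
    Write x = 58 + 99·t and substitute into x ≡ 13 (mod 19): 99·t ≡ 13 − 58 = -45 (mod 19).
    Reduce coefficients mod 19: 4·t ≡ 12 (mod 19).
    The inverse of 4 mod 19 is 5 (since 4·5 = 20 = 1·19 + 1), so t ≡ 5·12 = 60 ≡ 3 (mod 19).
    Then x = 58 + 99·3 = 355, valid modulo lcm(99, 19) = 1881: x ≡ 355 (mod 1881).
  Combine with x ≡ 4 (mod 13); new modulus lcm = 24453.
    Write x = 355 + 1881·t and substitute into x ≡ 4 (mod 13): 1881·t ≡ 4 − 355 = -351 (mod 13).
    Reduce coefficients mod 13: 9·t ≡ 0 (mod 13).
    The inverse of 9 mod 13 is 3 (since 9·3 = 27 = 2·13 + 1), so t ≡ 3·0 = 0 ≡ 0 (mod 13).
    Then x = 355 + 1881·0 = 355, valid modulo lcm(1881, 13) = 24453: x ≡ 355 (mod 24453).
  Combine with x ≡ 2 (mod 5); new modulus lcm = 122265.
    Write x = 355 + 24453·t and substitute into x ≡ 2 (mod 5): 24453·t ≡ 2 − 355 = -353 (mod 5).
    Reduce coefficients mod 5: 3·t ≡ 2 (mod 5).
    The inverse of 3 mod 5 is 2 (since 3·2 = 6 = 1·5 + 1), so t ≡ 2·2 = 4 ≡ 4 (mod 5).
    Then x = 355 + 24453·4 = 98167, valid modulo lcm(24453, 5) = 122265: x ≡ 98167 (mod 122265).
Verify against each original: 98167 mod 9 = 4, 98167 mod 11 = 3, 98167 mod 19 = 13, 98167 mod 13 = 4, 98167 mod 5 = 2.

x ≡ 98167 (mod 122265).


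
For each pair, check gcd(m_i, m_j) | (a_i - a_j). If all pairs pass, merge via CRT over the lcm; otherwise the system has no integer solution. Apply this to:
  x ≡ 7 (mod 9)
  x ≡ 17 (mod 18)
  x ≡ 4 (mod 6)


Moduli 9, 18, 6 are not pairwise coprime, so CRT works modulo lcm(m_i) when all pairwise compatibility conditions hold.
Pairwise compatibility: gcd(m_i, m_j) must divide a_i - a_j for every pair.
Merge one congruence at a time:
  Start: x ≡ 7 (mod 9).
  Combine with x ≡ 17 (mod 18): gcd(9, 18) = 9, and 17 - 7 = 10 is NOT divisible by 9.
    ⇒ system is inconsistent (no integer solution).

No solution (the system is inconsistent).


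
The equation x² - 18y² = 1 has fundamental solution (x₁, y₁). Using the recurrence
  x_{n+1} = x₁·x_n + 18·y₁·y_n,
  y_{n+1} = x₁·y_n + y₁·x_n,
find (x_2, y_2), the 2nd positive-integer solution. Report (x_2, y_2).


Step 1: Find the fundamental solution (x₁, y₁) of x² - 18y² = 1.
  Expand √18 as a continued fraction. a₀ = ⌊√18⌋ = 4; iterate m_{k+1} = d_k·a_k − m_k, d_{k+1} = (18 − m_{k+1}²)/d_k, a_{k+1} = ⌊(a₀ + m_{k+1})/d_{k+1}⌋ (starting m₀ = 0, d₀ = 1), with convergents p_k = a_k·p_{k-1} + p_{k-2}, q_k = a_k·q_{k-1} + q_{k-2} (p₋₁ = 1, q₋₁ = 0):
  k = 0: a₀ = 4; p₀/q₀ = 4/1; p₀² − 18·q₀² = 16 − 18 = -2.
  k = 1: m = 4, d = 2, a = ⌊(4 + 4)/2⌋ = 4; p/q = (4·4 + 1)/(4·1 + 0) = 17/4; p² − 18·q² = 289 − 288 = 1.
  The first convergent with p² − 18·q² = 1 gives the fundamental solution (x₁, y₁) = (17, 4).
Step 2: Apply the recurrence (x_{n+1}, y_{n+1}) = (x₁x_n + 18y₁y_n, x₁y_n + y₁x_n) repeatedly.
  From (x_1, y_1) = (17, 4): x_2 = 17·17 + 18·4·4 = 577; y_2 = 17·4 + 4·17 = 136.
Step 3: Verify x_2² - 18·y_2² = 332929 - 332928 = 1 (should be 1). ✓

(x_1, y_1) = (17, 4); (x_2, y_2) = (577, 136).


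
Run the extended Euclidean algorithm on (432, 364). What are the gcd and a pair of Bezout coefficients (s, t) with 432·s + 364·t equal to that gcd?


Euclidean algorithm on (432, 364) — divide until remainder is 0:
  432 = 1 · 364 + 68
  364 = 5 · 68 + 24
  68 = 2 · 24 + 20
  24 = 1 · 20 + 4
  20 = 5 · 4 + 0
gcd(432, 364) = 4.
Track Bezout coefficients alongside the remainders: start with r₀ = 432 = a·1 + b·0 (s = 1, t = 0) and r₁ = 364 = a·0 + b·1 (s = 0, t = 1); each new remainder r_{k+1} = r_{k-1} − q_k·r_k inherits s_{k+1} = s_{k-1} − q_k·s_k, t_{k+1} = t_{k-1} − q_k·t_k, so r_k = a·s_k + b·t_k at every step:
  q = 1: r = 68, s = 1 − 1·0 = 1, t = 0 − 1·1 = -1  (check: 432·1 + 364·(-1) = 68)
  q = 5: r = 24, s = 0 − 5·1 = -5, t = 1 − 5·(-1) = 6  (check: 432·(-5) + 364·6 = 24)
  q = 2: r = 20, s = 1 − 2·(-5) = 11, t = -1 − 2·6 = -13  (check: 432·11 + 364·(-13) = 20)
  q = 1: r = 4, s = -5 − 1·11 = -16, t = 6 − 1·(-13) = 19  (check: 432·(-16) + 364·19 = 4)
The row with r = 4 (the gcd) gives the Bezout coefficients s = -16, t = 19.
Result: 432 · (-16) + 364 · (19) = 4.

gcd(432, 364) = 4; s = -16, t = 19 (check: 432·(-16) + 364·19 = 4).


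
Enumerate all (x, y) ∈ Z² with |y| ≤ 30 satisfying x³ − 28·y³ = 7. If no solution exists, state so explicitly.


The equation is x³ - 28y³ = 7. For fixed y, x³ = 28·y³ + 7, so a solution requires the RHS to be a perfect cube.
Strategy: iterate y from -30 to 30, compute RHS = 28·y³ + 7, and check whether it is a (positive or negative) perfect cube.
Check small values of y:
  y = 0: RHS = 7 is not a perfect cube.
  y = 1: RHS = 35 is not a perfect cube.
  y = -1: RHS = -21 is not a perfect cube.
  y = 2: RHS = 231 is not a perfect cube.
  y = -2: RHS = -217 is not a perfect cube.
  y = 3: RHS = 763 is not a perfect cube.
  y = -3: RHS = -749 is not a perfect cube.
Continuing the search up to |y| = 30 finds no solutions either.
No (x, y) in the scanned range satisfies the equation.

No integer solutions with |y| ≤ 30.


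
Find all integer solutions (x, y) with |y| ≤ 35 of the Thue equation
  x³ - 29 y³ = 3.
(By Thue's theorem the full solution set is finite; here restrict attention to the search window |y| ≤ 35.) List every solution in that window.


The equation is x³ - 29y³ = 3. For fixed y, x³ = 29·y³ + 3, so a solution requires the RHS to be a perfect cube.
Strategy: iterate y from -35 to 35, compute RHS = 29·y³ + 3, and check whether it is a (positive or negative) perfect cube.
Check small values of y:
  y = 0: RHS = 3 is not a perfect cube.
  y = 1: RHS = 32 is not a perfect cube.
  y = -1: RHS = -26 is not a perfect cube.
  y = 2: RHS = 235 is not a perfect cube.
  y = -2: RHS = -229 is not a perfect cube.
  y = 3: RHS = 786 is not a perfect cube.
  y = -3: RHS = -780 is not a perfect cube.
Continuing the search up to |y| = 35 finds no solutions either.
No (x, y) in the scanned range satisfies the equation.

No integer solutions with |y| ≤ 35.


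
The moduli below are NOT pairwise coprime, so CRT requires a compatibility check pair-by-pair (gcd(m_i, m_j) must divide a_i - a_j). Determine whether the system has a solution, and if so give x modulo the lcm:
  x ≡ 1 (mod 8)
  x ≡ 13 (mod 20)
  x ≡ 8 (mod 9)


Moduli 8, 20, 9 are not pairwise coprime, so CRT works modulo lcm(m_i) when all pairwise compatibility conditions hold.
Pairwise compatibility: gcd(m_i, m_j) must divide a_i - a_j for every pair.
Merge one congruence at a time:
  Start: x ≡ 1 (mod 8).
  Combine with x ≡ 13 (mod 20): gcd(8, 20) = 4; 13 - 1 = 12, which IS divisible by 4, so compatible.
    Write x = 1 + 8·t and substitute into x ≡ 13 (mod 20): 8·t ≡ 13 − 1 = 12 (mod 20).
    Divide the congruence (and modulus) by g = 4: 2·t ≡ 3 (mod 5).
    The inverse of 2 mod 5 is 3 (since 2·3 = 6 = 1·5 + 1), so t ≡ 3·3 = 9 ≡ 4 (mod 5).
    Then x = 1 + 8·4 = 33, valid modulo lcm(8, 20) = 40: x ≡ 33 (mod 40).
  Combine with x ≡ 8 (mod 9): gcd(40, 9) = 1; 8 - 33 = -25, which IS divisible by 1, so compatible.
    Write x = 33 + 40·t and substitute into x ≡ 8 (mod 9): 40·t ≡ 8 − 33 = -25 (mod 9).
    Reduce coefficients mod 9: 4·t ≡ 2 (mod 9).
    The inverse of 4 mod 9 is 7 (since 4·7 = 28 = 3·9 + 1), so t ≡ 7·2 = 14 ≡ 5 (mod 9).
    Then x = 33 + 40·5 = 233, valid modulo lcm(40, 9) = 360: x ≡ 233 (mod 360).
Verify: 233 mod 8 = 1, 233 mod 20 = 13, 233 mod 9 = 8.

x ≡ 233 (mod 360).


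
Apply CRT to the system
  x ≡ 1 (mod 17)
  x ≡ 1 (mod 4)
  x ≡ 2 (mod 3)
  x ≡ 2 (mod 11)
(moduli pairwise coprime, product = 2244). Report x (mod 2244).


Product of moduli M = 17 · 4 · 3 · 11 = 2244.
Merge one congruence at a time:
  Start: x ≡ 1 (mod 17).
  Combine with x ≡ 1 (mod 4); new modulus lcm = 68.
    Write x = 1 + 17·t and substitute into x ≡ 1 (mod 4): 17·t ≡ 1 − 1 = 0 (mod 4).
    Reduce coefficients mod 4: 1·t ≡ 0 (mod 4).
    So t ≡ 0 (mod 4).
    Then x = 1 + 17·0 = 1, valid modulo lcm(17, 4) = 68: x ≡ 1 (mod 68).
  Combine with x ≡ 2 (mod 3); new modulus lcm = 204.
    Write x = 1 + 68·t and substitute into x ≡ 2 (mod 3): 68·t ≡ 2 − 1 = 1 (mod 3).
    Reduce coefficients mod 3: 2·t ≡ 1 (mod 3).
    The inverse of 2 mod 3 is 2 (since 2·2 = 4 = 1·3 + 1), so t ≡ 2·1 = 2 ≡ 2 (mod 3).
    Then x = 1 + 68·2 = 137, valid modulo lcm(68, 3) = 204: x ≡ 137 (mod 204).
  Combine with x ≡ 2 (mod 11); new modulus lcm = 2244.
    Write x = 137 + 204·t and substitute into x ≡ 2 (mod 11): 204·t ≡ 2 − 137 = -135 (mod 11).
    Reduce coefficients mod 11: 6·t ≡ 8 (mod 11).
    The inverse of 6 mod 11 is 2 (since 6·2 = 12 = 1·11 + 1), so t ≡ 2·8 = 16 ≡ 5 (mod 11).
    Then x = 137 + 204·5 = 1157, valid modulo lcm(204, 11) = 2244: x ≡ 1157 (mod 2244).
Verify against each original: 1157 mod 17 = 1, 1157 mod 4 = 1, 1157 mod 3 = 2, 1157 mod 11 = 2.

x ≡ 1157 (mod 2244).
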